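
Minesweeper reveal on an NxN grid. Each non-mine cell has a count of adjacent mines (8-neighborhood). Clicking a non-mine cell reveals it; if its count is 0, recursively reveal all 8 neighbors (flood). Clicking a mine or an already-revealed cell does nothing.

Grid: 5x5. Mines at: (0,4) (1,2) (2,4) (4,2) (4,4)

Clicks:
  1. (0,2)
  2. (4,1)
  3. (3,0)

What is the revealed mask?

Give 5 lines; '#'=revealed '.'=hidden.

Click 1 (0,2) count=1: revealed 1 new [(0,2)] -> total=1
Click 2 (4,1) count=1: revealed 1 new [(4,1)] -> total=2
Click 3 (3,0) count=0: revealed 9 new [(0,0) (0,1) (1,0) (1,1) (2,0) (2,1) (3,0) (3,1) (4,0)] -> total=11

Answer: ###..
##...
##...
##...
##...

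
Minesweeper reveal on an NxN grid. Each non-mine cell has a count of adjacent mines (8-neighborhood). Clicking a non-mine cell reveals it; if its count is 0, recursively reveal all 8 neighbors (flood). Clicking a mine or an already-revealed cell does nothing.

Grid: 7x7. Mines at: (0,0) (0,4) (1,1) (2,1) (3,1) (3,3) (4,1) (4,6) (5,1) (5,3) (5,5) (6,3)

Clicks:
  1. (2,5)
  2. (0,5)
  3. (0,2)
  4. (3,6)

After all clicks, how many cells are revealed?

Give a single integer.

Click 1 (2,5) count=0: revealed 11 new [(0,5) (0,6) (1,4) (1,5) (1,6) (2,4) (2,5) (2,6) (3,4) (3,5) (3,6)] -> total=11
Click 2 (0,5) count=1: revealed 0 new [(none)] -> total=11
Click 3 (0,2) count=1: revealed 1 new [(0,2)] -> total=12
Click 4 (3,6) count=1: revealed 0 new [(none)] -> total=12

Answer: 12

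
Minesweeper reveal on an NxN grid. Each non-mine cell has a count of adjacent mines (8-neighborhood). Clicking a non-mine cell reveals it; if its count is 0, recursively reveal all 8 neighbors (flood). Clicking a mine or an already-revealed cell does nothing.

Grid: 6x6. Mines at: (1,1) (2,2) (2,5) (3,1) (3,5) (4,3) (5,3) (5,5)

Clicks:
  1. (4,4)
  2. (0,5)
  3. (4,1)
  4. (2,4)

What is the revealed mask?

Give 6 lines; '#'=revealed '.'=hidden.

Answer: ..####
..####
....#.
......
.#..#.
......

Derivation:
Click 1 (4,4) count=4: revealed 1 new [(4,4)] -> total=1
Click 2 (0,5) count=0: revealed 8 new [(0,2) (0,3) (0,4) (0,5) (1,2) (1,3) (1,4) (1,5)] -> total=9
Click 3 (4,1) count=1: revealed 1 new [(4,1)] -> total=10
Click 4 (2,4) count=2: revealed 1 new [(2,4)] -> total=11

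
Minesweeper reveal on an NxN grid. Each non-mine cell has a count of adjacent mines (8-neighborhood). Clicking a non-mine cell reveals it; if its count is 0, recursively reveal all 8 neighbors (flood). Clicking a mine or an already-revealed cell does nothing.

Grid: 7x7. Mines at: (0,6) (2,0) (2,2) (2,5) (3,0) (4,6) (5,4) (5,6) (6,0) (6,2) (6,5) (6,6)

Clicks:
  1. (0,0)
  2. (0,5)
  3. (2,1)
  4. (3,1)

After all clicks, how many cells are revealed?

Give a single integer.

Answer: 14

Derivation:
Click 1 (0,0) count=0: revealed 12 new [(0,0) (0,1) (0,2) (0,3) (0,4) (0,5) (1,0) (1,1) (1,2) (1,3) (1,4) (1,5)] -> total=12
Click 2 (0,5) count=1: revealed 0 new [(none)] -> total=12
Click 3 (2,1) count=3: revealed 1 new [(2,1)] -> total=13
Click 4 (3,1) count=3: revealed 1 new [(3,1)] -> total=14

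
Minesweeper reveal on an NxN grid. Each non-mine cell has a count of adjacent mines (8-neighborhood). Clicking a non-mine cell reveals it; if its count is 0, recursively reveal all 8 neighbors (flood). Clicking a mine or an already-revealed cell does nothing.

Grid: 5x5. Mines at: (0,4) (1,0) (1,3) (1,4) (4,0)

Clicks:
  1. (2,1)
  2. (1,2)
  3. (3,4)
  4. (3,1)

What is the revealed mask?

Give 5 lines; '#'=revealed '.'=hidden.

Answer: .....
..#..
.####
.####
.####

Derivation:
Click 1 (2,1) count=1: revealed 1 new [(2,1)] -> total=1
Click 2 (1,2) count=1: revealed 1 new [(1,2)] -> total=2
Click 3 (3,4) count=0: revealed 11 new [(2,2) (2,3) (2,4) (3,1) (3,2) (3,3) (3,4) (4,1) (4,2) (4,3) (4,4)] -> total=13
Click 4 (3,1) count=1: revealed 0 new [(none)] -> total=13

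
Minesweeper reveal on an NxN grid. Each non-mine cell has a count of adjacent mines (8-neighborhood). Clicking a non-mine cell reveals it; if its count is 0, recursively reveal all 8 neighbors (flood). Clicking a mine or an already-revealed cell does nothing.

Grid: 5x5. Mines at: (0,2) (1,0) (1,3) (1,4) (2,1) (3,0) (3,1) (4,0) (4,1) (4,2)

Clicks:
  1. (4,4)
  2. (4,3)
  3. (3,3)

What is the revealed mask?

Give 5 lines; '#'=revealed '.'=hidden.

Answer: .....
.....
...##
...##
...##

Derivation:
Click 1 (4,4) count=0: revealed 6 new [(2,3) (2,4) (3,3) (3,4) (4,3) (4,4)] -> total=6
Click 2 (4,3) count=1: revealed 0 new [(none)] -> total=6
Click 3 (3,3) count=1: revealed 0 new [(none)] -> total=6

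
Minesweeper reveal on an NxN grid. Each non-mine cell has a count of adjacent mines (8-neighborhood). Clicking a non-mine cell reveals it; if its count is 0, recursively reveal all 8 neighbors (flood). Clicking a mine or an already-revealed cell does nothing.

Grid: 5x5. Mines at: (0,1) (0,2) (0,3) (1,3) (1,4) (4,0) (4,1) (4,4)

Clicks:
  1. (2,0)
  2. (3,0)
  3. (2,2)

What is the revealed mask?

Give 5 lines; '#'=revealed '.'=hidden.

Click 1 (2,0) count=0: revealed 9 new [(1,0) (1,1) (1,2) (2,0) (2,1) (2,2) (3,0) (3,1) (3,2)] -> total=9
Click 2 (3,0) count=2: revealed 0 new [(none)] -> total=9
Click 3 (2,2) count=1: revealed 0 new [(none)] -> total=9

Answer: .....
###..
###..
###..
.....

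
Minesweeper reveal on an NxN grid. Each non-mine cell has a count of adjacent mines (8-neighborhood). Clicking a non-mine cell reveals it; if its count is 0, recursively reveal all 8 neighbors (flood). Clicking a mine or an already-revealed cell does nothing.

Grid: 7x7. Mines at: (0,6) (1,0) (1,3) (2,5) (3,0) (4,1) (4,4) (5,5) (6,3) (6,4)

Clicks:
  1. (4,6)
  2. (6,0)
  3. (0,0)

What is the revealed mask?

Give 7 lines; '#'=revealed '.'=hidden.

Click 1 (4,6) count=1: revealed 1 new [(4,6)] -> total=1
Click 2 (6,0) count=0: revealed 6 new [(5,0) (5,1) (5,2) (6,0) (6,1) (6,2)] -> total=7
Click 3 (0,0) count=1: revealed 1 new [(0,0)] -> total=8

Answer: #......
.......
.......
.......
......#
###....
###....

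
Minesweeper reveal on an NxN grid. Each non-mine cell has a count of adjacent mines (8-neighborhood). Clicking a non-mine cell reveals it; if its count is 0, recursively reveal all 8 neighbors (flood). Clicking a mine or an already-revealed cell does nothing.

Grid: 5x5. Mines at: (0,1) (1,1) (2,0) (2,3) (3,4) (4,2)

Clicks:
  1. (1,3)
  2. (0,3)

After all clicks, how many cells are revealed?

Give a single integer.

Click 1 (1,3) count=1: revealed 1 new [(1,3)] -> total=1
Click 2 (0,3) count=0: revealed 5 new [(0,2) (0,3) (0,4) (1,2) (1,4)] -> total=6

Answer: 6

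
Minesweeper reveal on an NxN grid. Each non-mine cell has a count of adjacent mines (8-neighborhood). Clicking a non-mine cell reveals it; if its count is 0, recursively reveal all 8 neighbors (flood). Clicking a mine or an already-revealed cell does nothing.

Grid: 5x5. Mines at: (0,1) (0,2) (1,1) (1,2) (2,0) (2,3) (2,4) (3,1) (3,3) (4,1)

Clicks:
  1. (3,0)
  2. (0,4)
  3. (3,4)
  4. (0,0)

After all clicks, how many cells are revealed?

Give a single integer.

Answer: 7

Derivation:
Click 1 (3,0) count=3: revealed 1 new [(3,0)] -> total=1
Click 2 (0,4) count=0: revealed 4 new [(0,3) (0,4) (1,3) (1,4)] -> total=5
Click 3 (3,4) count=3: revealed 1 new [(3,4)] -> total=6
Click 4 (0,0) count=2: revealed 1 new [(0,0)] -> total=7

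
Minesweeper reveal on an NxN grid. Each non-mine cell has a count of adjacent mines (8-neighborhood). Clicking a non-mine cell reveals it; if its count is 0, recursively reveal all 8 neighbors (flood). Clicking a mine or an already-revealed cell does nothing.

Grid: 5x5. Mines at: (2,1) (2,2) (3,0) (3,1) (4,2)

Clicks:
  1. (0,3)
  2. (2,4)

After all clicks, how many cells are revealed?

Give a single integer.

Click 1 (0,3) count=0: revealed 16 new [(0,0) (0,1) (0,2) (0,3) (0,4) (1,0) (1,1) (1,2) (1,3) (1,4) (2,3) (2,4) (3,3) (3,4) (4,3) (4,4)] -> total=16
Click 2 (2,4) count=0: revealed 0 new [(none)] -> total=16

Answer: 16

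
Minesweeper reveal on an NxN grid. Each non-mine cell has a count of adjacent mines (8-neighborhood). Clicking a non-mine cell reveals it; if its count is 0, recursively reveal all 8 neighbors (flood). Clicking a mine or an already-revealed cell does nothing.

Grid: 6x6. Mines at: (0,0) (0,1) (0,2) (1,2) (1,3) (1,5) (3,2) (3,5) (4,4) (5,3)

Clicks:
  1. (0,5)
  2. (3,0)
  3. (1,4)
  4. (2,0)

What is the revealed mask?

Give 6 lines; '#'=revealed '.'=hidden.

Answer: .....#
##..#.
##....
##....
###...
###...

Derivation:
Click 1 (0,5) count=1: revealed 1 new [(0,5)] -> total=1
Click 2 (3,0) count=0: revealed 12 new [(1,0) (1,1) (2,0) (2,1) (3,0) (3,1) (4,0) (4,1) (4,2) (5,0) (5,1) (5,2)] -> total=13
Click 3 (1,4) count=2: revealed 1 new [(1,4)] -> total=14
Click 4 (2,0) count=0: revealed 0 new [(none)] -> total=14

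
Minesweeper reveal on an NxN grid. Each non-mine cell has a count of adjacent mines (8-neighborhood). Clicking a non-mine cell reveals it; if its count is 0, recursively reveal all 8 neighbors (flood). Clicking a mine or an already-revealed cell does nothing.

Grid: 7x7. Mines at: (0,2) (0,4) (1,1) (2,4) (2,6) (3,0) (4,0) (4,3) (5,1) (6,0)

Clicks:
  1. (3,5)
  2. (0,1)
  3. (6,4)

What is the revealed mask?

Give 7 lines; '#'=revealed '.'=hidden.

Click 1 (3,5) count=2: revealed 1 new [(3,5)] -> total=1
Click 2 (0,1) count=2: revealed 1 new [(0,1)] -> total=2
Click 3 (6,4) count=0: revealed 15 new [(3,4) (3,6) (4,4) (4,5) (4,6) (5,2) (5,3) (5,4) (5,5) (5,6) (6,2) (6,3) (6,4) (6,5) (6,6)] -> total=17

Answer: .#.....
.......
.......
....###
....###
..#####
..#####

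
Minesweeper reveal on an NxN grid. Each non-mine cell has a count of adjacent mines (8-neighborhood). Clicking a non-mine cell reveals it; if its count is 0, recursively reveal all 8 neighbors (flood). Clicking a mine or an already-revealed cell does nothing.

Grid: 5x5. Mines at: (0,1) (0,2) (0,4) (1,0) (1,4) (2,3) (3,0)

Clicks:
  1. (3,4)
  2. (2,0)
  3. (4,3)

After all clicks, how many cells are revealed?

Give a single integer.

Click 1 (3,4) count=1: revealed 1 new [(3,4)] -> total=1
Click 2 (2,0) count=2: revealed 1 new [(2,0)] -> total=2
Click 3 (4,3) count=0: revealed 7 new [(3,1) (3,2) (3,3) (4,1) (4,2) (4,3) (4,4)] -> total=9

Answer: 9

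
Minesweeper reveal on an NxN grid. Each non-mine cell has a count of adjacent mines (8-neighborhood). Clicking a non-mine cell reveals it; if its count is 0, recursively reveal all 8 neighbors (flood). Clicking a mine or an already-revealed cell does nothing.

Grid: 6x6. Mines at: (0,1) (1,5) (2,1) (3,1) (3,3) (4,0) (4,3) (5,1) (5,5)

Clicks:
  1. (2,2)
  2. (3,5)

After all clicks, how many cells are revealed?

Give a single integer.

Answer: 7

Derivation:
Click 1 (2,2) count=3: revealed 1 new [(2,2)] -> total=1
Click 2 (3,5) count=0: revealed 6 new [(2,4) (2,5) (3,4) (3,5) (4,4) (4,5)] -> total=7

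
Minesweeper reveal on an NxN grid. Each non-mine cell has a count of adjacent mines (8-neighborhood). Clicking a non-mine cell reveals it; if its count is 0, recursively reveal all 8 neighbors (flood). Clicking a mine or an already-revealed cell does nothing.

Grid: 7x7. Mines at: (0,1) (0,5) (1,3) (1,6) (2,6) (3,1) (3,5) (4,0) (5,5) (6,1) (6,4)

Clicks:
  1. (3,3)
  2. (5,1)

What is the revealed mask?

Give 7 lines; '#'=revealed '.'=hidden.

Answer: .......
.......
..###..
..###..
..###..
.####..
.......

Derivation:
Click 1 (3,3) count=0: revealed 12 new [(2,2) (2,3) (2,4) (3,2) (3,3) (3,4) (4,2) (4,3) (4,4) (5,2) (5,3) (5,4)] -> total=12
Click 2 (5,1) count=2: revealed 1 new [(5,1)] -> total=13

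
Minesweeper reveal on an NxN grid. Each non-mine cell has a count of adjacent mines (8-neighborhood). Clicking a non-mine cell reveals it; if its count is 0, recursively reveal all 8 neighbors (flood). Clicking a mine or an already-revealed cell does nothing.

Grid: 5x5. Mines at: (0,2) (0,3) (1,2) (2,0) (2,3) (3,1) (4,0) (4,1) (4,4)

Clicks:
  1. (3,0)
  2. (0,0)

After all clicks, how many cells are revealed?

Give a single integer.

Click 1 (3,0) count=4: revealed 1 new [(3,0)] -> total=1
Click 2 (0,0) count=0: revealed 4 new [(0,0) (0,1) (1,0) (1,1)] -> total=5

Answer: 5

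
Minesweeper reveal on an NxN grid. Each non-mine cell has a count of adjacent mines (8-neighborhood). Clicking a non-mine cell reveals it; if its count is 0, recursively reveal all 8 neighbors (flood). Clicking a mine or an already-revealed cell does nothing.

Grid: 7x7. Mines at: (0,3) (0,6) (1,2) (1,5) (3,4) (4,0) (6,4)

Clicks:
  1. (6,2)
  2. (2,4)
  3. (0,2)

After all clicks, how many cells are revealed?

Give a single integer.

Click 1 (6,2) count=0: revealed 17 new [(2,1) (2,2) (2,3) (3,1) (3,2) (3,3) (4,1) (4,2) (4,3) (5,0) (5,1) (5,2) (5,3) (6,0) (6,1) (6,2) (6,3)] -> total=17
Click 2 (2,4) count=2: revealed 1 new [(2,4)] -> total=18
Click 3 (0,2) count=2: revealed 1 new [(0,2)] -> total=19

Answer: 19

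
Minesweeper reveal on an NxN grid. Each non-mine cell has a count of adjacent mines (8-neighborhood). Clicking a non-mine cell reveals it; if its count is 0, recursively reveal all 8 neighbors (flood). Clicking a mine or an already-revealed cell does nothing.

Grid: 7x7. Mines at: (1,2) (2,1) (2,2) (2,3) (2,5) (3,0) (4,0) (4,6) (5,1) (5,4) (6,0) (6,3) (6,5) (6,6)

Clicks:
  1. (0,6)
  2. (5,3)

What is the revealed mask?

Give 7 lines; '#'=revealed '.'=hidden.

Click 1 (0,6) count=0: revealed 8 new [(0,3) (0,4) (0,5) (0,6) (1,3) (1,4) (1,5) (1,6)] -> total=8
Click 2 (5,3) count=2: revealed 1 new [(5,3)] -> total=9

Answer: ...####
...####
.......
.......
.......
...#...
.......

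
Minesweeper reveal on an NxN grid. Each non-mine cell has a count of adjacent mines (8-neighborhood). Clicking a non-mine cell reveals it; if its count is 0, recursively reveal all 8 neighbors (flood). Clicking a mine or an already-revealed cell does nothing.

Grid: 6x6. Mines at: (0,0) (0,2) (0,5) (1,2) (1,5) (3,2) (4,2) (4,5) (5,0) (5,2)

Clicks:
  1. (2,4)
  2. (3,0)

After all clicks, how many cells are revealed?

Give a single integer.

Answer: 9

Derivation:
Click 1 (2,4) count=1: revealed 1 new [(2,4)] -> total=1
Click 2 (3,0) count=0: revealed 8 new [(1,0) (1,1) (2,0) (2,1) (3,0) (3,1) (4,0) (4,1)] -> total=9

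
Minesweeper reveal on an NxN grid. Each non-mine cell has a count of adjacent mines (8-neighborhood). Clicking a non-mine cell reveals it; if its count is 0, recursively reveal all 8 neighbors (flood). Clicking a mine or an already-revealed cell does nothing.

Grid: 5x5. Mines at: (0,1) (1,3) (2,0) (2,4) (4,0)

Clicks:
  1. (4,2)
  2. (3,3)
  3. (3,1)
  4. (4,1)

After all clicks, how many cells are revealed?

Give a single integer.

Answer: 11

Derivation:
Click 1 (4,2) count=0: revealed 11 new [(2,1) (2,2) (2,3) (3,1) (3,2) (3,3) (3,4) (4,1) (4,2) (4,3) (4,4)] -> total=11
Click 2 (3,3) count=1: revealed 0 new [(none)] -> total=11
Click 3 (3,1) count=2: revealed 0 new [(none)] -> total=11
Click 4 (4,1) count=1: revealed 0 new [(none)] -> total=11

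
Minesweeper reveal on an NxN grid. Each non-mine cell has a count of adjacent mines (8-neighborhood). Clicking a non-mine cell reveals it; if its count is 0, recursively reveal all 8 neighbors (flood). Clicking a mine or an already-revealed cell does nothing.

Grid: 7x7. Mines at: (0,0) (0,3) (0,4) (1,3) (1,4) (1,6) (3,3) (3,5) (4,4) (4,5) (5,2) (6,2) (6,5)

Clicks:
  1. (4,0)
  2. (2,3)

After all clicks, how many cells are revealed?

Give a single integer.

Click 1 (4,0) count=0: revealed 16 new [(1,0) (1,1) (1,2) (2,0) (2,1) (2,2) (3,0) (3,1) (3,2) (4,0) (4,1) (4,2) (5,0) (5,1) (6,0) (6,1)] -> total=16
Click 2 (2,3) count=3: revealed 1 new [(2,3)] -> total=17

Answer: 17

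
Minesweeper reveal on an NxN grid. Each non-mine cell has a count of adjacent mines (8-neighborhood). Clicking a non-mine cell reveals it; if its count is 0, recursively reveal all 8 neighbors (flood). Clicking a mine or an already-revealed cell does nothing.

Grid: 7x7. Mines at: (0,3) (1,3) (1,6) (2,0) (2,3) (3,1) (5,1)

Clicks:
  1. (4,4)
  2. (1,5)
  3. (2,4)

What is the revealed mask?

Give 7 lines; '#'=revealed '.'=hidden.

Answer: .......
.....#.
....###
..#####
..#####
..#####
..#####

Derivation:
Click 1 (4,4) count=0: revealed 23 new [(2,4) (2,5) (2,6) (3,2) (3,3) (3,4) (3,5) (3,6) (4,2) (4,3) (4,4) (4,5) (4,6) (5,2) (5,3) (5,4) (5,5) (5,6) (6,2) (6,3) (6,4) (6,5) (6,6)] -> total=23
Click 2 (1,5) count=1: revealed 1 new [(1,5)] -> total=24
Click 3 (2,4) count=2: revealed 0 new [(none)] -> total=24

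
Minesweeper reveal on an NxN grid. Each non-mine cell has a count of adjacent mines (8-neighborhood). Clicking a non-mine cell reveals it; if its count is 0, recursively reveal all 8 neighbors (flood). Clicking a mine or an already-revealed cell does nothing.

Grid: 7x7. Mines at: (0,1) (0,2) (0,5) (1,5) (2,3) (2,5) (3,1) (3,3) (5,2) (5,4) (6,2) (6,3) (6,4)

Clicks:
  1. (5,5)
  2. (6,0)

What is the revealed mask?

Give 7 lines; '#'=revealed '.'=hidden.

Answer: .......
.......
.......
.......
##.....
##...#.
##.....

Derivation:
Click 1 (5,5) count=2: revealed 1 new [(5,5)] -> total=1
Click 2 (6,0) count=0: revealed 6 new [(4,0) (4,1) (5,0) (5,1) (6,0) (6,1)] -> total=7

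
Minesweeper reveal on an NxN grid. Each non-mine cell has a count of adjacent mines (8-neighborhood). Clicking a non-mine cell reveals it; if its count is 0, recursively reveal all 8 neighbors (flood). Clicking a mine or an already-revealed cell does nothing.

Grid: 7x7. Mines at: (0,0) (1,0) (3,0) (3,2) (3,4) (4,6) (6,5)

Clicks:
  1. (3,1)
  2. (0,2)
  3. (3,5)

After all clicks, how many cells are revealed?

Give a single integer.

Click 1 (3,1) count=2: revealed 1 new [(3,1)] -> total=1
Click 2 (0,2) count=0: revealed 20 new [(0,1) (0,2) (0,3) (0,4) (0,5) (0,6) (1,1) (1,2) (1,3) (1,4) (1,5) (1,6) (2,1) (2,2) (2,3) (2,4) (2,5) (2,6) (3,5) (3,6)] -> total=21
Click 3 (3,5) count=2: revealed 0 new [(none)] -> total=21

Answer: 21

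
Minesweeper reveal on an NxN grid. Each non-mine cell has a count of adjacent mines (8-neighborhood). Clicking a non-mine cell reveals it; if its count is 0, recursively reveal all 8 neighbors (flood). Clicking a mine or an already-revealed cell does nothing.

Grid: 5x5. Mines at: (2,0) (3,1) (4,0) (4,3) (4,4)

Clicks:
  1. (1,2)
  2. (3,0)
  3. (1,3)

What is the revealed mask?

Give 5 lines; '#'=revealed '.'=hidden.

Click 1 (1,2) count=0: revealed 17 new [(0,0) (0,1) (0,2) (0,3) (0,4) (1,0) (1,1) (1,2) (1,3) (1,4) (2,1) (2,2) (2,3) (2,4) (3,2) (3,3) (3,4)] -> total=17
Click 2 (3,0) count=3: revealed 1 new [(3,0)] -> total=18
Click 3 (1,3) count=0: revealed 0 new [(none)] -> total=18

Answer: #####
#####
.####
#.###
.....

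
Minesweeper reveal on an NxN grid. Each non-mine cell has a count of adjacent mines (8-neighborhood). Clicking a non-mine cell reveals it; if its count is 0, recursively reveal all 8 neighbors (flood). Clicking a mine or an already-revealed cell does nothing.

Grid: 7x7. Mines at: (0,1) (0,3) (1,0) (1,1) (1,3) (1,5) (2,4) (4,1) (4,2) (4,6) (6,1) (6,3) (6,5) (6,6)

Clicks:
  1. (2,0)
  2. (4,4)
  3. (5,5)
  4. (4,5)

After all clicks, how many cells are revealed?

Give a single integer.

Answer: 10

Derivation:
Click 1 (2,0) count=2: revealed 1 new [(2,0)] -> total=1
Click 2 (4,4) count=0: revealed 9 new [(3,3) (3,4) (3,5) (4,3) (4,4) (4,5) (5,3) (5,4) (5,5)] -> total=10
Click 3 (5,5) count=3: revealed 0 new [(none)] -> total=10
Click 4 (4,5) count=1: revealed 0 new [(none)] -> total=10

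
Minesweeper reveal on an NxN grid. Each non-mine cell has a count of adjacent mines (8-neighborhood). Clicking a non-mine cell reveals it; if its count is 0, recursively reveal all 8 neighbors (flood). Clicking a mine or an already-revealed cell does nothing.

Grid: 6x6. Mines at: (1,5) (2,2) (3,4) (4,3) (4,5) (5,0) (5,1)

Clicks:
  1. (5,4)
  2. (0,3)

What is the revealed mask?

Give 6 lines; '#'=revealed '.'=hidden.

Click 1 (5,4) count=2: revealed 1 new [(5,4)] -> total=1
Click 2 (0,3) count=0: revealed 16 new [(0,0) (0,1) (0,2) (0,3) (0,4) (1,0) (1,1) (1,2) (1,3) (1,4) (2,0) (2,1) (3,0) (3,1) (4,0) (4,1)] -> total=17

Answer: #####.
#####.
##....
##....
##....
....#.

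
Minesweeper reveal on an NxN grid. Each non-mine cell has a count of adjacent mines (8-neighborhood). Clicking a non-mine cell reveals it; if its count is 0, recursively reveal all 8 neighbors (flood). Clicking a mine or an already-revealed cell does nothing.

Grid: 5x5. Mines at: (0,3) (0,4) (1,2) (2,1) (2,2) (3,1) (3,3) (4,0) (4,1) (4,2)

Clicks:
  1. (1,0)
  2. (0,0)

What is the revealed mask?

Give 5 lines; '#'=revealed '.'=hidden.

Click 1 (1,0) count=1: revealed 1 new [(1,0)] -> total=1
Click 2 (0,0) count=0: revealed 3 new [(0,0) (0,1) (1,1)] -> total=4

Answer: ##...
##...
.....
.....
.....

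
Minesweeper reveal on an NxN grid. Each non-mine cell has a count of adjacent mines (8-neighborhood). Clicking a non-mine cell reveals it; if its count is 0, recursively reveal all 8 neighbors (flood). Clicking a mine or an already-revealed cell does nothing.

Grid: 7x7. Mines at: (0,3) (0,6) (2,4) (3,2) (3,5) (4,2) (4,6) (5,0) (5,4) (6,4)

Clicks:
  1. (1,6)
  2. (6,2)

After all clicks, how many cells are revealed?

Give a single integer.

Click 1 (1,6) count=1: revealed 1 new [(1,6)] -> total=1
Click 2 (6,2) count=0: revealed 6 new [(5,1) (5,2) (5,3) (6,1) (6,2) (6,3)] -> total=7

Answer: 7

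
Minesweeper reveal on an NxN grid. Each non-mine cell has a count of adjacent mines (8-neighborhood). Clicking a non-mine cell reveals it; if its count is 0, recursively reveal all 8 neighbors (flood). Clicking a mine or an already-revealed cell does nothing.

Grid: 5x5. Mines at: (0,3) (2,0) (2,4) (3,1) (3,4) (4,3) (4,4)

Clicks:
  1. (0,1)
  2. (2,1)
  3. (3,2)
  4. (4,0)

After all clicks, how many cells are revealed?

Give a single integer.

Answer: 9

Derivation:
Click 1 (0,1) count=0: revealed 6 new [(0,0) (0,1) (0,2) (1,0) (1,1) (1,2)] -> total=6
Click 2 (2,1) count=2: revealed 1 new [(2,1)] -> total=7
Click 3 (3,2) count=2: revealed 1 new [(3,2)] -> total=8
Click 4 (4,0) count=1: revealed 1 new [(4,0)] -> total=9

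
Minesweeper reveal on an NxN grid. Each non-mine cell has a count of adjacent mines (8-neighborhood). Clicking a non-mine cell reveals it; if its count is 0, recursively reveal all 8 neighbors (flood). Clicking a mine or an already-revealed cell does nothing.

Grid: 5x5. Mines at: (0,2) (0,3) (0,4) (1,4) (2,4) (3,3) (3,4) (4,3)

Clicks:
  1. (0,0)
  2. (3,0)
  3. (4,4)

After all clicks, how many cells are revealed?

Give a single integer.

Answer: 15

Derivation:
Click 1 (0,0) count=0: revealed 14 new [(0,0) (0,1) (1,0) (1,1) (1,2) (2,0) (2,1) (2,2) (3,0) (3,1) (3,2) (4,0) (4,1) (4,2)] -> total=14
Click 2 (3,0) count=0: revealed 0 new [(none)] -> total=14
Click 3 (4,4) count=3: revealed 1 new [(4,4)] -> total=15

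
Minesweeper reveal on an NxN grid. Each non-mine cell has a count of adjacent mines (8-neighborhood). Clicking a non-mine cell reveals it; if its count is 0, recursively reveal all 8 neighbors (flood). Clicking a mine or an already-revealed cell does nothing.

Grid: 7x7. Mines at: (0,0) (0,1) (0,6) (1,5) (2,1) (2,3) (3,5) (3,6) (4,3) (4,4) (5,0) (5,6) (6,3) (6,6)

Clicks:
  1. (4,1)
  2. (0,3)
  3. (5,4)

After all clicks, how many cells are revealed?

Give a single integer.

Answer: 8

Derivation:
Click 1 (4,1) count=1: revealed 1 new [(4,1)] -> total=1
Click 2 (0,3) count=0: revealed 6 new [(0,2) (0,3) (0,4) (1,2) (1,3) (1,4)] -> total=7
Click 3 (5,4) count=3: revealed 1 new [(5,4)] -> total=8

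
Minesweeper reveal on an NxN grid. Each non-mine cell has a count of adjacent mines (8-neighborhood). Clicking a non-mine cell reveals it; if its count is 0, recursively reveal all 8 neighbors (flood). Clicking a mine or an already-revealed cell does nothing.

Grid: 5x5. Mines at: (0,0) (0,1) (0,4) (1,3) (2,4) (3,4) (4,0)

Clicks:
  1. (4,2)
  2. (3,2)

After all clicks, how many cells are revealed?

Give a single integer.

Answer: 14

Derivation:
Click 1 (4,2) count=0: revealed 14 new [(1,0) (1,1) (1,2) (2,0) (2,1) (2,2) (2,3) (3,0) (3,1) (3,2) (3,3) (4,1) (4,2) (4,3)] -> total=14
Click 2 (3,2) count=0: revealed 0 new [(none)] -> total=14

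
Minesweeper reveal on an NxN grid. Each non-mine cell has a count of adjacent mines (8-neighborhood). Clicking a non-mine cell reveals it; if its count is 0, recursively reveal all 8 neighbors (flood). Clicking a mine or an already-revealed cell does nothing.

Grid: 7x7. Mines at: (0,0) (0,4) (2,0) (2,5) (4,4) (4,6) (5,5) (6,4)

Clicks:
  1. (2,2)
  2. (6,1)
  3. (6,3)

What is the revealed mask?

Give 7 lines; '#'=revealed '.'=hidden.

Click 1 (2,2) count=0: revealed 28 new [(0,1) (0,2) (0,3) (1,1) (1,2) (1,3) (1,4) (2,1) (2,2) (2,3) (2,4) (3,0) (3,1) (3,2) (3,3) (3,4) (4,0) (4,1) (4,2) (4,3) (5,0) (5,1) (5,2) (5,3) (6,0) (6,1) (6,2) (6,3)] -> total=28
Click 2 (6,1) count=0: revealed 0 new [(none)] -> total=28
Click 3 (6,3) count=1: revealed 0 new [(none)] -> total=28

Answer: .###...
.####..
.####..
#####..
####...
####...
####...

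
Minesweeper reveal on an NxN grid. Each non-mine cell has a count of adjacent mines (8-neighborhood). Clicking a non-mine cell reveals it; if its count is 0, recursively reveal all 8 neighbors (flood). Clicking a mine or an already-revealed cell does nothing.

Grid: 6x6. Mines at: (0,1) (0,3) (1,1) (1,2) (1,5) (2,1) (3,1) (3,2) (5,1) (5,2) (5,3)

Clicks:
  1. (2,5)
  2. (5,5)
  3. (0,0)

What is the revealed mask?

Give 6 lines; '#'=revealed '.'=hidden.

Answer: #.....
......
...###
...###
...###
....##

Derivation:
Click 1 (2,5) count=1: revealed 1 new [(2,5)] -> total=1
Click 2 (5,5) count=0: revealed 10 new [(2,3) (2,4) (3,3) (3,4) (3,5) (4,3) (4,4) (4,5) (5,4) (5,5)] -> total=11
Click 3 (0,0) count=2: revealed 1 new [(0,0)] -> total=12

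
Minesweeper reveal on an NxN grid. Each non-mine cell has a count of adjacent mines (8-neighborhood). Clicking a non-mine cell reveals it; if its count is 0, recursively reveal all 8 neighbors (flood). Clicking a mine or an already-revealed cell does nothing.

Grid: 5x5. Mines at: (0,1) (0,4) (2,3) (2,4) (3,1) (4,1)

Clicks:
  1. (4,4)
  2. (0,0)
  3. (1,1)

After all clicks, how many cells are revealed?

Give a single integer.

Click 1 (4,4) count=0: revealed 6 new [(3,2) (3,3) (3,4) (4,2) (4,3) (4,4)] -> total=6
Click 2 (0,0) count=1: revealed 1 new [(0,0)] -> total=7
Click 3 (1,1) count=1: revealed 1 new [(1,1)] -> total=8

Answer: 8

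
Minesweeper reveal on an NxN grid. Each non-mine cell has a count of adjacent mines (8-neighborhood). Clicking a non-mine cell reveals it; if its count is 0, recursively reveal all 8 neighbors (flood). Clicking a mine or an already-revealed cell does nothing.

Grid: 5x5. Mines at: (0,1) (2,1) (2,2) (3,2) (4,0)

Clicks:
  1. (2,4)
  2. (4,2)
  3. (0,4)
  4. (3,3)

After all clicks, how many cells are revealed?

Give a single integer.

Click 1 (2,4) count=0: revealed 12 new [(0,2) (0,3) (0,4) (1,2) (1,3) (1,4) (2,3) (2,4) (3,3) (3,4) (4,3) (4,4)] -> total=12
Click 2 (4,2) count=1: revealed 1 new [(4,2)] -> total=13
Click 3 (0,4) count=0: revealed 0 new [(none)] -> total=13
Click 4 (3,3) count=2: revealed 0 new [(none)] -> total=13

Answer: 13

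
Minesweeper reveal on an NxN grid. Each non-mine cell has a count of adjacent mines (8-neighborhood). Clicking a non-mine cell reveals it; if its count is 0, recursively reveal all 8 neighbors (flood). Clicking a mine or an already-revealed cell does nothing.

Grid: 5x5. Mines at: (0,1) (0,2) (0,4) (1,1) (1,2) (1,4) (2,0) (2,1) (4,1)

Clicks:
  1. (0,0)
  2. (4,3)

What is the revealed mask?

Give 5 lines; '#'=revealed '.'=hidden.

Answer: #....
.....
..###
..###
..###

Derivation:
Click 1 (0,0) count=2: revealed 1 new [(0,0)] -> total=1
Click 2 (4,3) count=0: revealed 9 new [(2,2) (2,3) (2,4) (3,2) (3,3) (3,4) (4,2) (4,3) (4,4)] -> total=10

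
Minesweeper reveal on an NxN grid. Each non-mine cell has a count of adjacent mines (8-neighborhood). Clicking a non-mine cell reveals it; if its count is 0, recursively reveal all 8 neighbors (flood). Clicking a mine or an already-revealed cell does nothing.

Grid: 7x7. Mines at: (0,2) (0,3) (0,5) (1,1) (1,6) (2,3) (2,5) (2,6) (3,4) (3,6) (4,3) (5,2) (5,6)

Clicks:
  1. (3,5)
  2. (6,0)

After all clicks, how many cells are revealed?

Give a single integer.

Answer: 14

Derivation:
Click 1 (3,5) count=4: revealed 1 new [(3,5)] -> total=1
Click 2 (6,0) count=0: revealed 13 new [(2,0) (2,1) (2,2) (3,0) (3,1) (3,2) (4,0) (4,1) (4,2) (5,0) (5,1) (6,0) (6,1)] -> total=14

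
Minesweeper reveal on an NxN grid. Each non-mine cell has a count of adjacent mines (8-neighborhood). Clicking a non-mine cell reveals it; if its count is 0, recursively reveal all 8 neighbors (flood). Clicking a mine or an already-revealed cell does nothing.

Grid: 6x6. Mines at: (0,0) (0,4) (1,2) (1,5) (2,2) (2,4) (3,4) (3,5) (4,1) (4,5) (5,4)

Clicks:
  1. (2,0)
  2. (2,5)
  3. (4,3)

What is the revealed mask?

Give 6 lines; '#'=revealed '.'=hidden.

Answer: ......
##....
##...#
##....
...#..
......

Derivation:
Click 1 (2,0) count=0: revealed 6 new [(1,0) (1,1) (2,0) (2,1) (3,0) (3,1)] -> total=6
Click 2 (2,5) count=4: revealed 1 new [(2,5)] -> total=7
Click 3 (4,3) count=2: revealed 1 new [(4,3)] -> total=8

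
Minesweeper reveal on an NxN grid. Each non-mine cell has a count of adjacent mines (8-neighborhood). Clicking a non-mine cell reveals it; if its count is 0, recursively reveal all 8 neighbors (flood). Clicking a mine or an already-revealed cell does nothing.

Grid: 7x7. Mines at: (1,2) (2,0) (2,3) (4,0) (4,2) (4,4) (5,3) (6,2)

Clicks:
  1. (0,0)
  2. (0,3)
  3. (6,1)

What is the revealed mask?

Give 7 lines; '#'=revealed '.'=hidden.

Click 1 (0,0) count=0: revealed 4 new [(0,0) (0,1) (1,0) (1,1)] -> total=4
Click 2 (0,3) count=1: revealed 1 new [(0,3)] -> total=5
Click 3 (6,1) count=1: revealed 1 new [(6,1)] -> total=6

Answer: ##.#...
##.....
.......
.......
.......
.......
.#.....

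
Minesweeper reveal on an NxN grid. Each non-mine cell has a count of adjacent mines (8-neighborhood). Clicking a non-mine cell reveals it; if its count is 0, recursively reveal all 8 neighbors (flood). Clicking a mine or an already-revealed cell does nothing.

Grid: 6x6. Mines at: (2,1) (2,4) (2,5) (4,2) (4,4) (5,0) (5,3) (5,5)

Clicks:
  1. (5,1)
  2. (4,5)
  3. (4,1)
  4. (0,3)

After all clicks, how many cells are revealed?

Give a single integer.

Answer: 15

Derivation:
Click 1 (5,1) count=2: revealed 1 new [(5,1)] -> total=1
Click 2 (4,5) count=2: revealed 1 new [(4,5)] -> total=2
Click 3 (4,1) count=2: revealed 1 new [(4,1)] -> total=3
Click 4 (0,3) count=0: revealed 12 new [(0,0) (0,1) (0,2) (0,3) (0,4) (0,5) (1,0) (1,1) (1,2) (1,3) (1,4) (1,5)] -> total=15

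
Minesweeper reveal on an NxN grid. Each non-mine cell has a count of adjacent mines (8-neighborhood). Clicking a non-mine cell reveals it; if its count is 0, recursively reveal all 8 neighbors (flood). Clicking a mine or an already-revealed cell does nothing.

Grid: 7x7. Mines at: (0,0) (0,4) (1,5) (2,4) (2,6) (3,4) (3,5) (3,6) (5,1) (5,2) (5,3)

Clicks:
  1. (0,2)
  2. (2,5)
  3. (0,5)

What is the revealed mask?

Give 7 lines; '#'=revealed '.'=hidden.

Answer: .###.#.
####...
####.#.
####...
####...
.......
.......

Derivation:
Click 1 (0,2) count=0: revealed 19 new [(0,1) (0,2) (0,3) (1,0) (1,1) (1,2) (1,3) (2,0) (2,1) (2,2) (2,3) (3,0) (3,1) (3,2) (3,3) (4,0) (4,1) (4,2) (4,3)] -> total=19
Click 2 (2,5) count=6: revealed 1 new [(2,5)] -> total=20
Click 3 (0,5) count=2: revealed 1 new [(0,5)] -> total=21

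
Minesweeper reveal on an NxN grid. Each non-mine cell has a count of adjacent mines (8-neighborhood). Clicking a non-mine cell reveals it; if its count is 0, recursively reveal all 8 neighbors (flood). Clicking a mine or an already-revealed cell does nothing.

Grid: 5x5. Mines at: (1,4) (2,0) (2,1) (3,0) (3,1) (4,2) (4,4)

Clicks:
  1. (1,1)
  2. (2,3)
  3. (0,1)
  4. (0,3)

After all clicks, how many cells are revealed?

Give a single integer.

Answer: 9

Derivation:
Click 1 (1,1) count=2: revealed 1 new [(1,1)] -> total=1
Click 2 (2,3) count=1: revealed 1 new [(2,3)] -> total=2
Click 3 (0,1) count=0: revealed 7 new [(0,0) (0,1) (0,2) (0,3) (1,0) (1,2) (1,3)] -> total=9
Click 4 (0,3) count=1: revealed 0 new [(none)] -> total=9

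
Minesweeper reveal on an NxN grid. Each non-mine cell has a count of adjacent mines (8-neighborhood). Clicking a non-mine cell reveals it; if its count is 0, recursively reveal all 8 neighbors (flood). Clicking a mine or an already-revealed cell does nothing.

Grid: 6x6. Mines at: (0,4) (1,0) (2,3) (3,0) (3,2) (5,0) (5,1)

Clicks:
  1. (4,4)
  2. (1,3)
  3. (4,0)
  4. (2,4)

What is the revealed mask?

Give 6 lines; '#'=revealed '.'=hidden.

Click 1 (4,4) count=0: revealed 15 new [(1,4) (1,5) (2,4) (2,5) (3,3) (3,4) (3,5) (4,2) (4,3) (4,4) (4,5) (5,2) (5,3) (5,4) (5,5)] -> total=15
Click 2 (1,3) count=2: revealed 1 new [(1,3)] -> total=16
Click 3 (4,0) count=3: revealed 1 new [(4,0)] -> total=17
Click 4 (2,4) count=1: revealed 0 new [(none)] -> total=17

Answer: ......
...###
....##
...###
#.####
..####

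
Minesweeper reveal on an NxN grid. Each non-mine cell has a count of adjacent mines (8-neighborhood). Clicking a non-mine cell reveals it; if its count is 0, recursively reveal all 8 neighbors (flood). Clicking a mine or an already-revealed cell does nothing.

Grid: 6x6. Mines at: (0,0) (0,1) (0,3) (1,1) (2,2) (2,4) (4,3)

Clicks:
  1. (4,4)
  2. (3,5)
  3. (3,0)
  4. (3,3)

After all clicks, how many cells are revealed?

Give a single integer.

Answer: 14

Derivation:
Click 1 (4,4) count=1: revealed 1 new [(4,4)] -> total=1
Click 2 (3,5) count=1: revealed 1 new [(3,5)] -> total=2
Click 3 (3,0) count=0: revealed 11 new [(2,0) (2,1) (3,0) (3,1) (3,2) (4,0) (4,1) (4,2) (5,0) (5,1) (5,2)] -> total=13
Click 4 (3,3) count=3: revealed 1 new [(3,3)] -> total=14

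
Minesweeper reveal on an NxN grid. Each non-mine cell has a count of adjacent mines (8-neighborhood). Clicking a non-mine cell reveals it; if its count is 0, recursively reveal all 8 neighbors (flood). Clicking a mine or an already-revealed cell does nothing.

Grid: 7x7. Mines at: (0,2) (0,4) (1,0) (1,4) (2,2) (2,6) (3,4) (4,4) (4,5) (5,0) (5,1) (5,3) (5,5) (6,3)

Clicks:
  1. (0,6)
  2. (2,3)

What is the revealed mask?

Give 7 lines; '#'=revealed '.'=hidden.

Click 1 (0,6) count=0: revealed 4 new [(0,5) (0,6) (1,5) (1,6)] -> total=4
Click 2 (2,3) count=3: revealed 1 new [(2,3)] -> total=5

Answer: .....##
.....##
...#...
.......
.......
.......
.......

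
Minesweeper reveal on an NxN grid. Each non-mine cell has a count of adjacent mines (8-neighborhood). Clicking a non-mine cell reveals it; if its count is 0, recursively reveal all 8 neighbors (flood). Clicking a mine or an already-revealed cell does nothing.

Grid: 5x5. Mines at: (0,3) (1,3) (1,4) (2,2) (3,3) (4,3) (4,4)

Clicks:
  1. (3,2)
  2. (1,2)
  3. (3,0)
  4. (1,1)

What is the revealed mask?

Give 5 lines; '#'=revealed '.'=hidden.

Click 1 (3,2) count=3: revealed 1 new [(3,2)] -> total=1
Click 2 (1,2) count=3: revealed 1 new [(1,2)] -> total=2
Click 3 (3,0) count=0: revealed 12 new [(0,0) (0,1) (0,2) (1,0) (1,1) (2,0) (2,1) (3,0) (3,1) (4,0) (4,1) (4,2)] -> total=14
Click 4 (1,1) count=1: revealed 0 new [(none)] -> total=14

Answer: ###..
###..
##...
###..
###..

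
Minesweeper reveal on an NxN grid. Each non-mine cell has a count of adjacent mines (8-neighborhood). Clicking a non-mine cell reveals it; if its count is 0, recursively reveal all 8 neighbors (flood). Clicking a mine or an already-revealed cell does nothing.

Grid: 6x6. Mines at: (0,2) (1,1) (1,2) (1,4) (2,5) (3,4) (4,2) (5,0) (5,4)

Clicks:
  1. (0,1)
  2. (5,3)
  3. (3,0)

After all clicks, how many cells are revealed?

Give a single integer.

Answer: 8

Derivation:
Click 1 (0,1) count=3: revealed 1 new [(0,1)] -> total=1
Click 2 (5,3) count=2: revealed 1 new [(5,3)] -> total=2
Click 3 (3,0) count=0: revealed 6 new [(2,0) (2,1) (3,0) (3,1) (4,0) (4,1)] -> total=8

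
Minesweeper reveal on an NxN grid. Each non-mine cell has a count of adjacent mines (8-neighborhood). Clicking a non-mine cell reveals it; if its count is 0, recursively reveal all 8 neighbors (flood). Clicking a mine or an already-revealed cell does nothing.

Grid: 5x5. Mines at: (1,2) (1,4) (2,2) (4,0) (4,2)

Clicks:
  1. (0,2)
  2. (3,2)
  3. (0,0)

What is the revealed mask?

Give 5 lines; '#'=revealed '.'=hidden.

Answer: ###..
##...
##...
###..
.....

Derivation:
Click 1 (0,2) count=1: revealed 1 new [(0,2)] -> total=1
Click 2 (3,2) count=2: revealed 1 new [(3,2)] -> total=2
Click 3 (0,0) count=0: revealed 8 new [(0,0) (0,1) (1,0) (1,1) (2,0) (2,1) (3,0) (3,1)] -> total=10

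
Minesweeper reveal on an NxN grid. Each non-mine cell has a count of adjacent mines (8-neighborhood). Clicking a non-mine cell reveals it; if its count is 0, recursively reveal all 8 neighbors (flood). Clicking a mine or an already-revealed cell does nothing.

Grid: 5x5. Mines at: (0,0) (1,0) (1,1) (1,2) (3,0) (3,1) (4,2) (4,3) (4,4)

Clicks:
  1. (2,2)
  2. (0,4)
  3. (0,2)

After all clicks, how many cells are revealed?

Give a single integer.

Click 1 (2,2) count=3: revealed 1 new [(2,2)] -> total=1
Click 2 (0,4) count=0: revealed 8 new [(0,3) (0,4) (1,3) (1,4) (2,3) (2,4) (3,3) (3,4)] -> total=9
Click 3 (0,2) count=2: revealed 1 new [(0,2)] -> total=10

Answer: 10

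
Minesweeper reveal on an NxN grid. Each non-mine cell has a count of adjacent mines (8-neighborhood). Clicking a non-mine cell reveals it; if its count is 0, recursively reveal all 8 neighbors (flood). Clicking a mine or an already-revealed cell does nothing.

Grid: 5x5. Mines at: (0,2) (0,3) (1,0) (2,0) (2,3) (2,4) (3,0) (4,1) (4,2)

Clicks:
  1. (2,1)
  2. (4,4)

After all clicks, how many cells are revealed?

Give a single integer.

Click 1 (2,1) count=3: revealed 1 new [(2,1)] -> total=1
Click 2 (4,4) count=0: revealed 4 new [(3,3) (3,4) (4,3) (4,4)] -> total=5

Answer: 5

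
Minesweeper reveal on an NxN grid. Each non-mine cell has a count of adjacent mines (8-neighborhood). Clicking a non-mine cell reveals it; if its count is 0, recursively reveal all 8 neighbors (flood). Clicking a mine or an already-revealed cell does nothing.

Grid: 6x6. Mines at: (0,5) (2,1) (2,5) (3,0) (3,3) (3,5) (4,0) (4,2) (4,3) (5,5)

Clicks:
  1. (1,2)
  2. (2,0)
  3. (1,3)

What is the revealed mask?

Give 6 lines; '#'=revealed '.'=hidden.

Answer: #####.
#####.
#.###.
......
......
......

Derivation:
Click 1 (1,2) count=1: revealed 1 new [(1,2)] -> total=1
Click 2 (2,0) count=2: revealed 1 new [(2,0)] -> total=2
Click 3 (1,3) count=0: revealed 12 new [(0,0) (0,1) (0,2) (0,3) (0,4) (1,0) (1,1) (1,3) (1,4) (2,2) (2,3) (2,4)] -> total=14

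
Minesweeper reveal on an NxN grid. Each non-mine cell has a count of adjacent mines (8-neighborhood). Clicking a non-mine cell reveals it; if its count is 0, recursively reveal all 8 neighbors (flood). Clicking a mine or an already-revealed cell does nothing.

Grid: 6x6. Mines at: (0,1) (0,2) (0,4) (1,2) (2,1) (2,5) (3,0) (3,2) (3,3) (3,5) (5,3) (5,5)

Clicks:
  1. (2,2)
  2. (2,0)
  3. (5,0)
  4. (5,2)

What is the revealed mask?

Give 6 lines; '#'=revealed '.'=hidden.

Answer: ......
......
#.#...
......
###...
###...

Derivation:
Click 1 (2,2) count=4: revealed 1 new [(2,2)] -> total=1
Click 2 (2,0) count=2: revealed 1 new [(2,0)] -> total=2
Click 3 (5,0) count=0: revealed 6 new [(4,0) (4,1) (4,2) (5,0) (5,1) (5,2)] -> total=8
Click 4 (5,2) count=1: revealed 0 new [(none)] -> total=8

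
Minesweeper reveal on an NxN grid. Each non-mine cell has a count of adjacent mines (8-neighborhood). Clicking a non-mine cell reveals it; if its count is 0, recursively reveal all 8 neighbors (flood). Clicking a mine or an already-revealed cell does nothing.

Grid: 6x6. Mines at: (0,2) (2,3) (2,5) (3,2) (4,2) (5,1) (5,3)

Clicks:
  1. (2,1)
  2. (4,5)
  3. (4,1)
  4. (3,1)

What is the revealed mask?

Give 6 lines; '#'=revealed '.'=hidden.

Click 1 (2,1) count=1: revealed 1 new [(2,1)] -> total=1
Click 2 (4,5) count=0: revealed 6 new [(3,4) (3,5) (4,4) (4,5) (5,4) (5,5)] -> total=7
Click 3 (4,1) count=3: revealed 1 new [(4,1)] -> total=8
Click 4 (3,1) count=2: revealed 1 new [(3,1)] -> total=9

Answer: ......
......
.#....
.#..##
.#..##
....##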